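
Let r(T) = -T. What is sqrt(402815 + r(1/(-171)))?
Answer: sqrt(1308745954)/57 ≈ 634.68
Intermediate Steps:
sqrt(402815 + r(1/(-171))) = sqrt(402815 - 1/(-171)) = sqrt(402815 - 1*(-1/171)) = sqrt(402815 + 1/171) = sqrt(68881366/171) = sqrt(1308745954)/57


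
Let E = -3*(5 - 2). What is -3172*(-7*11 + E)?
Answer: 272792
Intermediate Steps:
E = -9 (E = -3*3 = -9)
-3172*(-7*11 + E) = -3172*(-7*11 - 9) = -3172*(-77 - 9) = -3172*(-86) = 272792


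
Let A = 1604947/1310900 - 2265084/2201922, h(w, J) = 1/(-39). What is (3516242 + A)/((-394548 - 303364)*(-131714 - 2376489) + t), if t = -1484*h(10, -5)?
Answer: 21990868281757578957/10947802263889964531246800 ≈ 2.0087e-6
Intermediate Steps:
h(w, J) = -1/39
A = 31370527363/160361086100 (A = 1604947*(1/1310900) - 2265084*1/2201922 = 1604947/1310900 - 125838/122329 = 31370527363/160361086100 ≈ 0.19562)
t = 1484/39 (t = -1484*(-1/39) = 1484/39 ≈ 38.051)
(3516242 + A)/((-394548 - 303364)*(-131714 - 2376489) + t) = (3516242 + 31370527363/160361086100)/((-394548 - 303364)*(-131714 - 2376489) + 1484/39) = 563868417480963563/(160361086100*(-697912*(-2508203) + 1484/39)) = 563868417480963563/(160361086100*(1750504972136 + 1484/39)) = 563868417480963563/(160361086100*(68269693914788/39)) = (563868417480963563/160361086100)*(39/68269693914788) = 21990868281757578957/10947802263889964531246800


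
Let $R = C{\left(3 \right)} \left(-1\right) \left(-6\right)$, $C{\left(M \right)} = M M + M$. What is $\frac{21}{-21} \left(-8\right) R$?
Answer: $576$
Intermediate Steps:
$C{\left(M \right)} = M + M^{2}$ ($C{\left(M \right)} = M^{2} + M = M + M^{2}$)
$R = 72$ ($R = 3 \left(1 + 3\right) \left(-1\right) \left(-6\right) = 3 \cdot 4 \left(-1\right) \left(-6\right) = 12 \left(-1\right) \left(-6\right) = \left(-12\right) \left(-6\right) = 72$)
$\frac{21}{-21} \left(-8\right) R = \frac{21}{-21} \left(-8\right) 72 = 21 \left(- \frac{1}{21}\right) \left(-8\right) 72 = \left(-1\right) \left(-8\right) 72 = 8 \cdot 72 = 576$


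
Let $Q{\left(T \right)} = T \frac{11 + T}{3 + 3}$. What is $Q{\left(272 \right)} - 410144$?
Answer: $- \frac{1191944}{3} \approx -3.9731 \cdot 10^{5}$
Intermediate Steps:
$Q{\left(T \right)} = T \left(\frac{11}{6} + \frac{T}{6}\right)$ ($Q{\left(T \right)} = T \frac{11 + T}{6} = T \left(11 + T\right) \frac{1}{6} = T \left(\frac{11}{6} + \frac{T}{6}\right)$)
$Q{\left(272 \right)} - 410144 = \frac{1}{6} \cdot 272 \left(11 + 272\right) - 410144 = \frac{1}{6} \cdot 272 \cdot 283 - 410144 = \frac{38488}{3} - 410144 = - \frac{1191944}{3}$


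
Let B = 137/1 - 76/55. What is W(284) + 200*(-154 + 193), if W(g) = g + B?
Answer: 452079/55 ≈ 8219.6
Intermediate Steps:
B = 7459/55 (B = 137*1 - 76*1/55 = 137 - 76/55 = 7459/55 ≈ 135.62)
W(g) = 7459/55 + g (W(g) = g + 7459/55 = 7459/55 + g)
W(284) + 200*(-154 + 193) = (7459/55 + 284) + 200*(-154 + 193) = 23079/55 + 200*39 = 23079/55 + 7800 = 452079/55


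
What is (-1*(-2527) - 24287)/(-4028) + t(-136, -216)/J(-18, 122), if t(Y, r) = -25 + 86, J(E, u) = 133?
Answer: 41313/7049 ≈ 5.8608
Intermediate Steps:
t(Y, r) = 61
(-1*(-2527) - 24287)/(-4028) + t(-136, -216)/J(-18, 122) = (-1*(-2527) - 24287)/(-4028) + 61/133 = (2527 - 24287)*(-1/4028) + 61*(1/133) = -21760*(-1/4028) + 61/133 = 5440/1007 + 61/133 = 41313/7049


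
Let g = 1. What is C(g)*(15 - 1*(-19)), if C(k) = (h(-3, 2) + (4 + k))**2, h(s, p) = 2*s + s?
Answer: 544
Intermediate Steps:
h(s, p) = 3*s
C(k) = (-5 + k)**2 (C(k) = (3*(-3) + (4 + k))**2 = (-9 + (4 + k))**2 = (-5 + k)**2)
C(g)*(15 - 1*(-19)) = (-5 + 1)**2*(15 - 1*(-19)) = (-4)**2*(15 + 19) = 16*34 = 544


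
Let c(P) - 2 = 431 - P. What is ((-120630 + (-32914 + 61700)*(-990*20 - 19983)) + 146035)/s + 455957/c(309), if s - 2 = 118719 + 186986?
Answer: -2611589493/37907668 ≈ -68.893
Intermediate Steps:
c(P) = 433 - P (c(P) = 2 + (431 - P) = 433 - P)
s = 305707 (s = 2 + (118719 + 186986) = 2 + 305705 = 305707)
((-120630 + (-32914 + 61700)*(-990*20 - 19983)) + 146035)/s + 455957/c(309) = ((-120630 + (-32914 + 61700)*(-990*20 - 19983)) + 146035)/305707 + 455957/(433 - 1*309) = ((-120630 + 28786*(-19800 - 19983)) + 146035)*(1/305707) + 455957/(433 - 309) = ((-120630 + 28786*(-39783)) + 146035)*(1/305707) + 455957/124 = ((-120630 - 1145193438) + 146035)*(1/305707) + 455957*(1/124) = (-1145314068 + 146035)*(1/305707) + 455957/124 = -1145168033*1/305707 + 455957/124 = -1145168033/305707 + 455957/124 = -2611589493/37907668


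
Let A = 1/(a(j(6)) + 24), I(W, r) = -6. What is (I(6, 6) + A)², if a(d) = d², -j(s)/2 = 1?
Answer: 27889/784 ≈ 35.573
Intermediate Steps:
j(s) = -2 (j(s) = -2*1 = -2)
A = 1/28 (A = 1/((-2)² + 24) = 1/(4 + 24) = 1/28 ≈ 0.035714)
(I(6, 6) + A)² = (-6 + 1/28)² = (-167/28)² = 27889/784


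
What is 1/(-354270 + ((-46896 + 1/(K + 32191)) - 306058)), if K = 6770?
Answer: -38961/27554154263 ≈ -1.4140e-6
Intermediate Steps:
1/(-354270 + ((-46896 + 1/(K + 32191)) - 306058)) = 1/(-354270 + ((-46896 + 1/(6770 + 32191)) - 306058)) = 1/(-354270 + ((-46896 + 1/38961) - 306058)) = 1/(-354270 + (-1827115055/38961 - 306058)) = 1/(-354270 - 13751440793/38961) = 1/(-27554154263/38961) = -38961/27554154263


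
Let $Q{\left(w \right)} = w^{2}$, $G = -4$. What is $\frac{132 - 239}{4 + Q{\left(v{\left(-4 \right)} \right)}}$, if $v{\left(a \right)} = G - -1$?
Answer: $- \frac{107}{13} \approx -8.2308$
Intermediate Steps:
$v{\left(a \right)} = -3$ ($v{\left(a \right)} = -4 - -1 = -4 + 1 = -3$)
$\frac{132 - 239}{4 + Q{\left(v{\left(-4 \right)} \right)}} = \frac{132 - 239}{4 + \left(-3\right)^{2}} = - \frac{107}{4 + 9} = - \frac{107}{13}$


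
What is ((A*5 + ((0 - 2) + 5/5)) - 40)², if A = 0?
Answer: 1681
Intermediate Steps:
((A*5 + ((0 - 2) + 5/5)) - 40)² = ((0*5 + ((0 - 2) + 5/5)) - 40)² = ((0 + (-2 + 5*(⅕))) - 40)² = ((0 + (-2 + 1)) - 40)² = ((0 - 1) - 40)² = (-1 - 40)² = (-41)² = 1681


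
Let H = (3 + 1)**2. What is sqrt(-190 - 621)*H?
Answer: 16*I*sqrt(811) ≈ 455.65*I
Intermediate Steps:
H = 16 (H = 4**2 = 16)
sqrt(-190 - 621)*H = sqrt(-190 - 621)*16 = sqrt(-811)*16 = (I*sqrt(811))*16 = 16*I*sqrt(811)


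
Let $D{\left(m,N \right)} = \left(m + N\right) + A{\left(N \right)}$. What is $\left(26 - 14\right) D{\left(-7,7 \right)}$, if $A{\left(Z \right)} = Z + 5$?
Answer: $144$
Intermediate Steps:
$A{\left(Z \right)} = 5 + Z$
$D{\left(m,N \right)} = 5 + m + 2 N$ ($D{\left(m,N \right)} = \left(m + N\right) + \left(5 + N\right) = \left(N + m\right) + \left(5 + N\right) = 5 + m + 2 N$)
$\left(26 - 14\right) D{\left(-7,7 \right)} = \left(26 - 14\right) \left(5 - 7 + 2 \cdot 7\right) = 12 \left(5 - 7 + 14\right) = 12 \cdot 12 = 144$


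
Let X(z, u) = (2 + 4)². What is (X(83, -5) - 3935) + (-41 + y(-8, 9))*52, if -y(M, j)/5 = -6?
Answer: -4471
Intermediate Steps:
X(z, u) = 36 (X(z, u) = 6² = 36)
y(M, j) = 30 (y(M, j) = -5*(-6) = 30)
(X(83, -5) - 3935) + (-41 + y(-8, 9))*52 = (36 - 3935) + (-41 + 30)*52 = -3899 - 11*52 = -3899 - 572 = -4471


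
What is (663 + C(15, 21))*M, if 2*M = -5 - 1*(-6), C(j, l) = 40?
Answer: 703/2 ≈ 351.50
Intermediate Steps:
M = ½ (M = (-5 - 1*(-6))/2 = (-5 + 6)/2 = (½)*1 = ½ ≈ 0.50000)
(663 + C(15, 21))*M = (663 + 40)*(½) = 703*(½) = 703/2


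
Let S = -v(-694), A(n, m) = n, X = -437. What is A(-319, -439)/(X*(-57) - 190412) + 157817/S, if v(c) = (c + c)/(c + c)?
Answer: -900661608/5707 ≈ -1.5782e+5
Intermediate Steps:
v(c) = 1 (v(c) = (2*c)/((2*c)) = (2*c)*(1/(2*c)) = 1)
S = -1 (S = -1*1 = -1)
A(-319, -439)/(X*(-57) - 190412) + 157817/S = -319/(-437*(-57) - 190412) + 157817/(-1) = -319/(24909 - 190412) + 157817*(-1) = -319/(-165503) - 157817 = -319*(-1/165503) - 157817 = 11/5707 - 157817 = -900661608/5707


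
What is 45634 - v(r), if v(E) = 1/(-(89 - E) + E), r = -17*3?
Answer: 8716095/191 ≈ 45634.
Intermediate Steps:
r = -51
v(E) = 1/(-89 + 2*E) (v(E) = 1/((-89 + E) + E) = 1/(-89 + 2*E))
45634 - v(r) = 45634 - 1/(-89 + 2*(-51)) = 45634 - 1/(-89 - 102) = 45634 - 1/(-191) = 45634 - 1*(-1/191) = 45634 + 1/191 = 8716095/191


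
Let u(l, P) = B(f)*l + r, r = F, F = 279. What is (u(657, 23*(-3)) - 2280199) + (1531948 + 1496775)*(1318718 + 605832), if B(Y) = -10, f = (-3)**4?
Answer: 5828926563160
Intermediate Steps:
r = 279
f = 81
u(l, P) = 279 - 10*l (u(l, P) = -10*l + 279 = 279 - 10*l)
(u(657, 23*(-3)) - 2280199) + (1531948 + 1496775)*(1318718 + 605832) = ((279 - 10*657) - 2280199) + (1531948 + 1496775)*(1318718 + 605832) = ((279 - 6570) - 2280199) + 3028723*1924550 = (-6291 - 2280199) + 5828928849650 = -2286490 + 5828928849650 = 5828926563160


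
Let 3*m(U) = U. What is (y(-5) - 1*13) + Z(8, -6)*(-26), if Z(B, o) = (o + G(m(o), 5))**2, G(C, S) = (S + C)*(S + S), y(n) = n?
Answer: -14994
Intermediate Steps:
m(U) = U/3
G(C, S) = 2*S*(C + S) (G(C, S) = (C + S)*(2*S) = 2*S*(C + S))
Z(B, o) = (50 + 13*o/3)**2 (Z(B, o) = (o + 2*5*(o/3 + 5))**2 = (o + 2*5*(5 + o/3))**2 = (o + (50 + 10*o/3))**2 = (50 + 13*o/3)**2)
(y(-5) - 1*13) + Z(8, -6)*(-26) = (-5 - 1*13) + ((150 + 13*(-6))**2/9)*(-26) = (-5 - 13) + ((150 - 78)**2/9)*(-26) = -18 + ((1/9)*72**2)*(-26) = -18 + ((1/9)*5184)*(-26) = -18 + 576*(-26) = -18 - 14976 = -14994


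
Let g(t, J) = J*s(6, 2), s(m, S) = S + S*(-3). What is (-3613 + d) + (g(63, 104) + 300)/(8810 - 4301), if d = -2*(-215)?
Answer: -14352263/4509 ≈ -3183.0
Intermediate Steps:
s(m, S) = -2*S (s(m, S) = S - 3*S = -2*S)
g(t, J) = -4*J (g(t, J) = J*(-2*2) = J*(-4) = -4*J)
d = 430
(-3613 + d) + (g(63, 104) + 300)/(8810 - 4301) = (-3613 + 430) + (-4*104 + 300)/(8810 - 4301) = -3183 + (-416 + 300)/4509 = -3183 - 116*1/4509 = -3183 - 116/4509 = -14352263/4509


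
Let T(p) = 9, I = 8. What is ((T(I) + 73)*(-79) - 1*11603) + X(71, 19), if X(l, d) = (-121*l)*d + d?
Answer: -181291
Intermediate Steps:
X(l, d) = d - 121*d*l (X(l, d) = -121*d*l + d = d - 121*d*l)
((T(I) + 73)*(-79) - 1*11603) + X(71, 19) = ((9 + 73)*(-79) - 1*11603) + 19*(1 - 121*71) = (82*(-79) - 11603) + 19*(1 - 8591) = (-6478 - 11603) + 19*(-8590) = -18081 - 163210 = -181291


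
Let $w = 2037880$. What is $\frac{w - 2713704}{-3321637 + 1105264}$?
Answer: $\frac{675824}{2216373} \approx 0.30492$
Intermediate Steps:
$\frac{w - 2713704}{-3321637 + 1105264} = \frac{2037880 - 2713704}{-3321637 + 1105264} = - \frac{675824}{-2216373} = \left(-675824\right) \left(- \frac{1}{2216373}\right) = \frac{675824}{2216373}$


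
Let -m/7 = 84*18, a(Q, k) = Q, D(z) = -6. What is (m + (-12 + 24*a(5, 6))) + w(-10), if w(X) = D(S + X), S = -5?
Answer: -10482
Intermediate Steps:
w(X) = -6
m = -10584 (m = -588*18 = -7*1512 = -10584)
(m + (-12 + 24*a(5, 6))) + w(-10) = (-10584 + (-12 + 24*5)) - 6 = (-10584 + (-12 + 120)) - 6 = (-10584 + 108) - 6 = -10476 - 6 = -10482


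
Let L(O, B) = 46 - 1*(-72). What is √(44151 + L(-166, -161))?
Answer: √44269 ≈ 210.40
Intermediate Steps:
L(O, B) = 118 (L(O, B) = 46 + 72 = 118)
√(44151 + L(-166, -161)) = √(44151 + 118) = √44269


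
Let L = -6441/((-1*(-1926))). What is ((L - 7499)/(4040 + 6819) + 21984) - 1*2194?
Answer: 137960733115/6971478 ≈ 19789.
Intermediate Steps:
L = -2147/642 (L = -6441/1926 = -6441*1/1926 = -2147/642 ≈ -3.3442)
((L - 7499)/(4040 + 6819) + 21984) - 1*2194 = ((-2147/642 - 7499)/(4040 + 6819) + 21984) - 1*2194 = (-4816505/642/10859 + 21984) - 2194 = (-4816505/642*1/10859 + 21984) - 2194 = (-4816505/6971478 + 21984) - 2194 = 153256155847/6971478 - 2194 = 137960733115/6971478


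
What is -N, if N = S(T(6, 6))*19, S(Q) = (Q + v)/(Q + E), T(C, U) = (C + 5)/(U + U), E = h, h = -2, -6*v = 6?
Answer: -19/13 ≈ -1.4615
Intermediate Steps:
v = -1 (v = -1/6*6 = -1)
E = -2
T(C, U) = (5 + C)/(2*U) (T(C, U) = (5 + C)/((2*U)) = (5 + C)*(1/(2*U)) = (5 + C)/(2*U))
S(Q) = (-1 + Q)/(-2 + Q) (S(Q) = (Q - 1)/(Q - 2) = (-1 + Q)/(-2 + Q))
N = 19/13 (N = ((-1 + (1/2)*(5 + 6)/6)/(-2 + (1/2)*(5 + 6)/6))*19 = ((-1 + (1/2)*(1/6)*11)/(-2 + (1/2)*(1/6)*11))*19 = ((-1 + 11/12)/(-2 + 11/12))*19 = (-1/12/(-13/12))*19 = -12/13*(-1/12)*19 = (1/13)*19 = 19/13 ≈ 1.4615)
-N = -1*19/13 = -19/13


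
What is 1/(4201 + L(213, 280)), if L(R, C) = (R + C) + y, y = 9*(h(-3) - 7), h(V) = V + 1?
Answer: 1/4613 ≈ 0.00021678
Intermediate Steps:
h(V) = 1 + V
y = -81 (y = 9*((1 - 3) - 7) = 9*(-2 - 7) = 9*(-9) = -81)
L(R, C) = -81 + C + R (L(R, C) = (R + C) - 81 = (C + R) - 81 = -81 + C + R)
1/(4201 + L(213, 280)) = 1/(4201 + (-81 + 280 + 213)) = 1/(4201 + 412) = 1/4613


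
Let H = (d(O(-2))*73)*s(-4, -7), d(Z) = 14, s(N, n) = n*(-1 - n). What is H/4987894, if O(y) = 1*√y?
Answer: -21462/2493947 ≈ -0.0086056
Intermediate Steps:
O(y) = √y
H = -42924 (H = (14*73)*(-1*(-7)*(1 - 7)) = 1022*(-1*(-7)*(-6)) = 1022*(-42) = -42924)
H/4987894 = -42924/4987894 = -42924*1/4987894 = -21462/2493947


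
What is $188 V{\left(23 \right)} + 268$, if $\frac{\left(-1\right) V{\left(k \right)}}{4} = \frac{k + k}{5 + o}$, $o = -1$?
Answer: $-8380$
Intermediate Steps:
$V{\left(k \right)} = - 2 k$ ($V{\left(k \right)} = - 4 \frac{k + k}{5 - 1} = - 4 \frac{2 k}{4} = - 4 \cdot 2 k \frac{1}{4} = - 4 \frac{k}{2} = - 2 k$)
$188 V{\left(23 \right)} + 268 = 188 \left(\left(-2\right) 23\right) + 268 = 188 \left(-46\right) + 268 = -8648 + 268 = -8380$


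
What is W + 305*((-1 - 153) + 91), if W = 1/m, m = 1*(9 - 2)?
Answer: -134504/7 ≈ -19215.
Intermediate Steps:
m = 7 (m = 1*7 = 7)
W = 1/7 ≈ 0.14286
W + 305*((-1 - 153) + 91) = 1/7 + 305*((-1 - 153) + 91) = 1/7 + 305*(-154 + 91) = 1/7 + 305*(-63) = 1/7 - 19215 = -134504/7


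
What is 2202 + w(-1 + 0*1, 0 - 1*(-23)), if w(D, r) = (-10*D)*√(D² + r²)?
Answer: 2202 + 10*√530 ≈ 2432.2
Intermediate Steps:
w(D, r) = -10*D*√(D² + r²)
2202 + w(-1 + 0*1, 0 - 1*(-23)) = 2202 - 10*(-1 + 0*1)*√((-1 + 0*1)² + (0 - 1*(-23))²) = 2202 - 10*(-1 + 0)*√((-1 + 0)² + (0 + 23)²) = 2202 - 10*(-1)*√((-1)² + 23²) = 2202 - 10*(-1)*√(1 + 529) = 2202 - 10*(-1)*√530 = 2202 + 10*√530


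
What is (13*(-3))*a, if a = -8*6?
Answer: 1872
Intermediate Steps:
a = -48
(13*(-3))*a = (13*(-3))*(-48) = -39*(-48) = 1872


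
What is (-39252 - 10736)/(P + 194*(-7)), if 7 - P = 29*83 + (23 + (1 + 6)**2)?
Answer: 24994/1915 ≈ 13.052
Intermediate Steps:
P = -2472 (P = 7 - (29*83 + (23 + (1 + 6)**2)) = 7 - (2407 + (23 + 7**2)) = 7 - (2407 + (23 + 49)) = 7 - (2407 + 72) = 7 - 1*2479 = 7 - 2479 = -2472)
(-39252 - 10736)/(P + 194*(-7)) = (-39252 - 10736)/(-2472 + 194*(-7)) = -49988/(-2472 - 1358) = -49988/(-3830) = -49988*(-1/3830) = 24994/1915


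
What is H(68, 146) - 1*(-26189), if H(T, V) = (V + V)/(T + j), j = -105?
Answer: 968701/37 ≈ 26181.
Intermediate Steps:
H(T, V) = 2*V/(-105 + T) (H(T, V) = (V + V)/(T - 105) = (2*V)/(-105 + T) = 2*V/(-105 + T))
H(68, 146) - 1*(-26189) = 2*146/(-105 + 68) - 1*(-26189) = 2*146/(-37) + 26189 = 2*146*(-1/37) + 26189 = -292/37 + 26189 = 968701/37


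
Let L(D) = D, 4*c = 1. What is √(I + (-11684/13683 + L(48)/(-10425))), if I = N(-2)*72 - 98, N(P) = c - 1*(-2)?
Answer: 2*√1427536080001641/9509685 ≈ 7.9462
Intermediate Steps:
c = ¼ (c = (¼)*1 = ¼ ≈ 0.25000)
N(P) = 9/4 (N(P) = ¼ - 1*(-2) = ¼ + 2 = 9/4)
I = 64 (I = (9/4)*72 - 98 = 162 - 98 = 64)
√(I + (-11684/13683 + L(48)/(-10425))) = √(64 + (-11684/13683 + 48/(-10425))) = √(64 + (-11684*1/13683 + 48*(-1/10425))) = √(64 + (-11684/13683 - 16/3475)) = √(64 - 40820828/47548425) = √(3002278372/47548425) = 2*√1427536080001641/9509685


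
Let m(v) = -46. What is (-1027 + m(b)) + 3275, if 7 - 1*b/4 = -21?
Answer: 2202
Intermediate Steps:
b = 112 (b = 28 - 4*(-21) = 28 + 84 = 112)
(-1027 + m(b)) + 3275 = (-1027 - 46) + 3275 = -1073 + 3275 = 2202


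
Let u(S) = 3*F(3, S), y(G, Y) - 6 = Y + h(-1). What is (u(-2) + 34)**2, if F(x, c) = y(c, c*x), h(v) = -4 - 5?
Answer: 49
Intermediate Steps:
h(v) = -9
y(G, Y) = -3 + Y (y(G, Y) = 6 + (Y - 9) = 6 + (-9 + Y) = -3 + Y)
F(x, c) = -3 + c*x
u(S) = -9 + 9*S (u(S) = 3*(-3 + S*3) = 3*(-3 + 3*S) = -9 + 9*S)
(u(-2) + 34)**2 = ((-9 + 9*(-2)) + 34)**2 = ((-9 - 18) + 34)**2 = (-27 + 34)**2 = 7**2 = 49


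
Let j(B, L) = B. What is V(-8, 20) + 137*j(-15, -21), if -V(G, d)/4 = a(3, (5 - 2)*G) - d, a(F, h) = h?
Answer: -1879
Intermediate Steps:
V(G, d) = -12*G + 4*d (V(G, d) = -4*((5 - 2)*G - d) = -4*(3*G - d) = -4*(-d + 3*G) = -12*G + 4*d)
V(-8, 20) + 137*j(-15, -21) = (-12*(-8) + 4*20) + 137*(-15) = (96 + 80) - 2055 = 176 - 2055 = -1879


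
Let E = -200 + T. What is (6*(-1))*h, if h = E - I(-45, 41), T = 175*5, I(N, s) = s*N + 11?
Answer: -15054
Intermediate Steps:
I(N, s) = 11 + N*s (I(N, s) = N*s + 11 = 11 + N*s)
T = 875
E = 675 (E = -200 + 875 = 675)
h = 2509 (h = 675 - (11 - 45*41) = 675 - (11 - 1845) = 675 - 1*(-1834) = 675 + 1834 = 2509)
(6*(-1))*h = (6*(-1))*2509 = -6*2509 = -15054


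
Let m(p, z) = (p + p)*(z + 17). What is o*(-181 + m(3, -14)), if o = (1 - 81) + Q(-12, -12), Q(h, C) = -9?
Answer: 14507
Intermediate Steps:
m(p, z) = 2*p*(17 + z) (m(p, z) = (2*p)*(17 + z) = 2*p*(17 + z))
o = -89 (o = (1 - 81) - 9 = -80 - 9 = -89)
o*(-181 + m(3, -14)) = -89*(-181 + 2*3*(17 - 14)) = -89*(-181 + 2*3*3) = -89*(-181 + 18) = -89*(-163) = 14507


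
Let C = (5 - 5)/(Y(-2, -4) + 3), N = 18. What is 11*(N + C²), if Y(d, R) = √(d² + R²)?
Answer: 198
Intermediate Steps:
Y(d, R) = √(R² + d²)
C = 0 (C = (5 - 5)/(√((-4)² + (-2)²) + 3) = 0/(√(16 + 4) + 3) = 0/(√20 + 3) = 0/(2*√5 + 3) = 0/(3 + 2*√5) = 0)
11*(N + C²) = 11*(18 + 0²) = 11*(18 + 0) = 11*18 = 198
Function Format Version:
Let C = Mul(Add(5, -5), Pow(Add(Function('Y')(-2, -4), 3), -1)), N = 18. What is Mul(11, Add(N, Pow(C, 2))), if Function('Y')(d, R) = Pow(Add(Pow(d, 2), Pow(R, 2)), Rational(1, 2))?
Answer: 198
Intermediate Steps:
Function('Y')(d, R) = Pow(Add(Pow(R, 2), Pow(d, 2)), Rational(1, 2))
C = 0 (C = Mul(Add(5, -5), Pow(Add(Pow(Add(Pow(-4, 2), Pow(-2, 2)), Rational(1, 2)), 3), -1)) = Mul(0, Pow(Add(Pow(Add(16, 4), Rational(1, 2)), 3), -1)) = Mul(0, Pow(Add(Pow(20, Rational(1, 2)), 3), -1)) = Mul(0, Pow(Add(Mul(2, Pow(5, Rational(1, 2))), 3), -1)) = Mul(0, Pow(Add(3, Mul(2, Pow(5, Rational(1, 2)))), -1)) = 0)
Mul(11, Add(N, Pow(C, 2))) = Mul(11, Add(18, Pow(0, 2))) = Mul(11, Add(18, 0)) = Mul(11, 18) = 198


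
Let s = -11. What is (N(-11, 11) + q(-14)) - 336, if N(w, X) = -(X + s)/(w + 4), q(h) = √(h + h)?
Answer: -336 + 2*I*√7 ≈ -336.0 + 5.2915*I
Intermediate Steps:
q(h) = √2*√h (q(h) = √(2*h) = √2*√h)
N(w, X) = -(-11 + X)/(4 + w) (N(w, X) = -(X - 11)/(w + 4) = -(-11 + X)/(4 + w))
(N(-11, 11) + q(-14)) - 336 = ((11 - 1*11)/(4 - 11) + √2*√(-14)) - 336 = ((11 - 11)/(-7) + √2*(I*√14)) - 336 = (-⅐*0 + 2*I*√7) - 336 = (0 + 2*I*√7) - 336 = 2*I*√7 - 336 = -336 + 2*I*√7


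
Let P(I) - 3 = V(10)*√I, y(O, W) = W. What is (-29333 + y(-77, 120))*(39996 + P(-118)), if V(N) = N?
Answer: -1168490787 - 292130*I*√118 ≈ -1.1685e+9 - 3.1733e+6*I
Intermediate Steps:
P(I) = 3 + 10*√I
(-29333 + y(-77, 120))*(39996 + P(-118)) = (-29333 + 120)*(39996 + (3 + 10*√(-118))) = -29213*(39996 + (3 + 10*(I*√118))) = -29213*(39996 + (3 + 10*I*√118)) = -29213*(39999 + 10*I*√118) = -1168490787 - 292130*I*√118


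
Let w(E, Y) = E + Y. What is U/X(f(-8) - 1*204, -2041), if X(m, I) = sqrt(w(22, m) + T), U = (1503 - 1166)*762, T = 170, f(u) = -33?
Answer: -85598*I*sqrt(5)/5 ≈ -38281.0*I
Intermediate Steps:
U = 256794 (U = 337*762 = 256794)
X(m, I) = sqrt(192 + m) (X(m, I) = sqrt((22 + m) + 170) = sqrt(192 + m))
U/X(f(-8) - 1*204, -2041) = 256794/(sqrt(192 + (-33 - 1*204))) = 256794/(sqrt(192 + (-33 - 204))) = 256794/(sqrt(192 - 237)) = 256794/(sqrt(-45)) = 256794/((3*I*sqrt(5))) = 256794*(-I*sqrt(5)/15) = -85598*I*sqrt(5)/5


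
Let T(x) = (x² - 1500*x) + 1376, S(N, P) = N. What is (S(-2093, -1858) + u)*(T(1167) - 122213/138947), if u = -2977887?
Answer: 160338609893564840/138947 ≈ 1.1540e+12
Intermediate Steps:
T(x) = 1376 + x² - 1500*x
(S(-2093, -1858) + u)*(T(1167) - 122213/138947) = (-2093 - 2977887)*((1376 + 1167² - 1500*1167) - 122213/138947) = -2979980*((1376 + 1361889 - 1750500) - 122213*1/138947) = -2979980*(-387235 - 122213/138947) = -2979980*(-53805263758/138947) = 160338609893564840/138947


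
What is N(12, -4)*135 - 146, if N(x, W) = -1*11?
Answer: -1631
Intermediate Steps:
N(x, W) = -11
N(12, -4)*135 - 146 = -11*135 - 146 = -1485 - 146 = -1631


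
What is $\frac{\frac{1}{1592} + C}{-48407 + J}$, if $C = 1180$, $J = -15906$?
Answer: $- \frac{1878561}{102386296} \approx -0.018348$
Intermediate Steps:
$\frac{\frac{1}{1592} + C}{-48407 + J} = \frac{\frac{1}{1592} + 1180}{-48407 - 15906} = \frac{\frac{1}{1592} + 1180}{-64313} = \frac{1878561}{1592} \left(- \frac{1}{64313}\right) = - \frac{1878561}{102386296}$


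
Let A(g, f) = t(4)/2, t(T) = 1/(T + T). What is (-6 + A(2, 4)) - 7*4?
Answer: -543/16 ≈ -33.938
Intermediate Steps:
t(T) = 1/(2*T)
A(g, f) = 1/16 (A(g, f) = ((½)/4)/2 = ((½)*(¼))*(½) = (⅛)*(½) = 1/16)
(-6 + A(2, 4)) - 7*4 = (-6 + 1/16) - 7*4 = -95/16 - 28 = -543/16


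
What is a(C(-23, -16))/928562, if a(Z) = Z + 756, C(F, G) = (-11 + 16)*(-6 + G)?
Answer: 323/464281 ≈ 0.00069570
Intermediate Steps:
C(F, G) = -30 + 5*G (C(F, G) = 5*(-6 + G) = -30 + 5*G)
a(Z) = 756 + Z
a(C(-23, -16))/928562 = (756 + (-30 + 5*(-16)))/928562 = (756 + (-30 - 80))*(1/928562) = (756 - 110)*(1/928562) = 646*(1/928562) = 323/464281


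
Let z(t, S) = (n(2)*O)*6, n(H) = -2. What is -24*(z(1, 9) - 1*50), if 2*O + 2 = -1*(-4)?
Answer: 1488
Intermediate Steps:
O = 1 (O = -1 + (-1*(-4))/2 = -1 + (1/2)*4 = -1 + 2 = 1)
z(t, S) = -12 (z(t, S) = -2*1*6 = -2*6 = -12)
-24*(z(1, 9) - 1*50) = -24*(-12 - 1*50) = -24*(-12 - 50) = -24*(-62) = 1488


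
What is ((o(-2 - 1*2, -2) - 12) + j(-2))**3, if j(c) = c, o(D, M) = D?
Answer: -5832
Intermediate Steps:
((o(-2 - 1*2, -2) - 12) + j(-2))**3 = (((-2 - 1*2) - 12) - 2)**3 = (((-2 - 2) - 12) - 2)**3 = ((-4 - 12) - 2)**3 = (-16 - 2)**3 = (-18)**3 = -5832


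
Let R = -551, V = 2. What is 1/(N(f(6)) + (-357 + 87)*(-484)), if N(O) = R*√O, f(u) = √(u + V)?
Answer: 1/(130680 - 551*2^(¾)) ≈ 7.7069e-6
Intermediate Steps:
f(u) = √(2 + u) (f(u) = √(u + 2) = √(2 + u))
N(O) = -551*√O
1/(N(f(6)) + (-357 + 87)*(-484)) = 1/(-551*(2 + 6)^(¼) + (-357 + 87)*(-484)) = 1/(-551*2^(¾) - 270*(-484)) = 1/(-551*2^(¾) + 130680) = 1/(130680 - 551*2^(¾))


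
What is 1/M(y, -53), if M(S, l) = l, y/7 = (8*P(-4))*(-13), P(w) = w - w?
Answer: -1/53 ≈ -0.018868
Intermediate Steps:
P(w) = 0
y = 0 (y = 7*((8*0)*(-13)) = 7*(0*(-13)) = 7*0 = 0)
1/M(y, -53) = 1/(-53) = -1/53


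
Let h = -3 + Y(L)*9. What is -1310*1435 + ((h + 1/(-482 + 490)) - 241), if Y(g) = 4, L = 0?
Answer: -15040463/8 ≈ -1.8801e+6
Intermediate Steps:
h = 33 (h = -3 + 4*9 = -3 + 36 = 33)
-1310*1435 + ((h + 1/(-482 + 490)) - 241) = -1310*1435 + ((33 + 1/(-482 + 490)) - 241) = -1879850 + ((33 + 1/8) - 241) = -1879850 + ((33 + ⅛) - 241) = -1879850 + (265/8 - 241) = -1879850 - 1663/8 = -15040463/8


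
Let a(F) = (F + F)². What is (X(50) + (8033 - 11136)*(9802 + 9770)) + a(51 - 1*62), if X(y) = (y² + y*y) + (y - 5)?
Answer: -60726387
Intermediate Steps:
a(F) = 4*F² (a(F) = (2*F)² = 4*F²)
X(y) = -5 + y + 2*y² (X(y) = (y² + y²) + (-5 + y) = 2*y² + (-5 + y) = -5 + y + 2*y²)
(X(50) + (8033 - 11136)*(9802 + 9770)) + a(51 - 1*62) = ((-5 + 50 + 2*50²) + (8033 - 11136)*(9802 + 9770)) + 4*(51 - 1*62)² = ((-5 + 50 + 2*2500) - 3103*19572) + 4*(51 - 62)² = ((-5 + 50 + 5000) - 60731916) + 4*(-11)² = (5045 - 60731916) + 4*121 = -60726871 + 484 = -60726387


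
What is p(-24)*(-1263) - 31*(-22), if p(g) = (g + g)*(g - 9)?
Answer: -1999910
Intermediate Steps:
p(g) = 2*g*(-9 + g) (p(g) = (2*g)*(-9 + g) = 2*g*(-9 + g))
p(-24)*(-1263) - 31*(-22) = (2*(-24)*(-9 - 24))*(-1263) - 31*(-22) = (2*(-24)*(-33))*(-1263) + 682 = 1584*(-1263) + 682 = -2000592 + 682 = -1999910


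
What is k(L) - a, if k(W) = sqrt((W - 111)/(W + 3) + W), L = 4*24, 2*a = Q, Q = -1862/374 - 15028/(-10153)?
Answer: 46449/26554 + sqrt(104379)/33 ≈ 11.539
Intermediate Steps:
Q = -46449/13277 (Q = -1862*1/374 - 15028*(-1/10153) = -931/187 + 1156/781 = -46449/13277 ≈ -3.4985)
a = -46449/26554 (a = (1/2)*(-46449/13277) = -46449/26554 ≈ -1.7492)
L = 96
k(W) = sqrt(W + (-111 + W)/(3 + W)) (k(W) = sqrt((-111 + W)/(3 + W) + W) = sqrt(W + (-111 + W)/(3 + W)))
k(L) - a = sqrt((-111 + 96 + 96*(3 + 96))/(3 + 96)) - 1*(-46449/26554) = sqrt((-111 + 96 + 96*99)/99) + 46449/26554 = sqrt((-111 + 96 + 9504)/99) + 46449/26554 = sqrt((1/99)*9489) + 46449/26554 = sqrt(3163/33) + 46449/26554 = sqrt(104379)/33 + 46449/26554 = 46449/26554 + sqrt(104379)/33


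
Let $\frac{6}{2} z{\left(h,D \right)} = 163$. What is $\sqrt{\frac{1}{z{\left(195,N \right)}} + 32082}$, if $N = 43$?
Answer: $\frac{3 \sqrt{94709683}}{163} \approx 179.11$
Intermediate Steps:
$z{\left(h,D \right)} = \frac{163}{3}$ ($z{\left(h,D \right)} = \frac{1}{3} \cdot 163 = \frac{163}{3}$)
$\sqrt{\frac{1}{z{\left(195,N \right)}} + 32082} = \sqrt{\frac{1}{\frac{163}{3}} + 32082} = \sqrt{\frac{3}{163} + 32082} = \sqrt{\frac{5229369}{163}} = \frac{3 \sqrt{94709683}}{163}$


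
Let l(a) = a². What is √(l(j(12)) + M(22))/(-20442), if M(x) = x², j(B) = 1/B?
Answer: -√69697/245304 ≈ -0.0010762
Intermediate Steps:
√(l(j(12)) + M(22))/(-20442) = √((1/12)² + 22²)/(-20442) = √((1/12)² + 484)*(-1/20442) = √(1/144 + 484)*(-1/20442) = √(69697/144)*(-1/20442) = (√69697/12)*(-1/20442) = -√69697/245304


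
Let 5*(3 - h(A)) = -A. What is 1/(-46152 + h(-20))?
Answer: -1/46153 ≈ -2.1667e-5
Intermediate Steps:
h(A) = 3 + A/5 (h(A) = 3 - (-1)*A/5 = 3 + A/5)
1/(-46152 + h(-20)) = 1/(-46152 + (3 + (⅕)*(-20))) = 1/(-46152 + (3 - 4)) = 1/(-46152 - 1) = 1/(-46153) = -1/46153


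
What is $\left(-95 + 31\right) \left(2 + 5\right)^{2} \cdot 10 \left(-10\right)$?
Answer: $313600$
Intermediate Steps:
$\left(-95 + 31\right) \left(2 + 5\right)^{2} \cdot 10 \left(-10\right) = - 64 \cdot 7^{2} \left(-100\right) = \left(-64\right) 49 \left(-100\right) = \left(-3136\right) \left(-100\right) = 313600$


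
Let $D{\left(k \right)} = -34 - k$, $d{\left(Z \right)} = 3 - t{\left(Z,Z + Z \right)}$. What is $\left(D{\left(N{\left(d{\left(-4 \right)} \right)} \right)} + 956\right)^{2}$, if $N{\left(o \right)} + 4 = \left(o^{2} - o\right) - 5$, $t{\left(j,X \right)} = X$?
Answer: $674041$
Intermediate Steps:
$d{\left(Z \right)} = 3 - 2 Z$ ($d{\left(Z \right)} = 3 - \left(Z + Z\right) = 3 - 2 Z$)
$N{\left(o \right)} = -9 + o^{2} - o$ ($N{\left(o \right)} = -4 - \left(5 + o - o^{2}\right) = -9 + o^{2} - o$)
$\left(D{\left(N{\left(d{\left(-4 \right)} \right)} \right)} + 956\right)^{2} = \left(\left(-34 - \left(-9 + \left(3 - -8\right)^{2} - \left(3 - -8\right)\right)\right) + 956\right)^{2} = \left(\left(-34 - \left(-9 + \left(3 + 8\right)^{2} - \left(3 + 8\right)\right)\right) + 956\right)^{2} = \left(\left(-34 - \left(-9 + 11^{2} - 11\right)\right) + 956\right)^{2} = \left(\left(-34 - \left(-9 + 121 - 11\right)\right) + 956\right)^{2} = \left(\left(-34 - 101\right) + 956\right)^{2} = \left(-135 + 956\right)^{2} = 821^{2} = 674041$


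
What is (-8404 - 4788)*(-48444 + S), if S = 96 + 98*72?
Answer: 544724064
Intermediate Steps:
S = 7152 (S = 96 + 7056 = 7152)
(-8404 - 4788)*(-48444 + S) = (-8404 - 4788)*(-48444 + 7152) = -13192*(-41292) = 544724064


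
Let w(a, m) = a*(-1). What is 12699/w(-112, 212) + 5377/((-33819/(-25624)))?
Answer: 15860855257/3787728 ≈ 4187.4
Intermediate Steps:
w(a, m) = -a
12699/w(-112, 212) + 5377/((-33819/(-25624))) = 12699/((-1*(-112))) + 5377/((-33819/(-25624))) = 12699/112 + 5377/((-33819*(-1/25624))) = 12699*(1/112) + 5377/(33819/25624) = 12699/112 + 5377*(25624/33819) = 12699/112 + 137780248/33819 = 15860855257/3787728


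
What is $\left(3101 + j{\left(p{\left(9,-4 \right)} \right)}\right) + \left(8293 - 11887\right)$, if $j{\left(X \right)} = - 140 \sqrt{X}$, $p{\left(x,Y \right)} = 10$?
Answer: $-493 - 140 \sqrt{10} \approx -935.72$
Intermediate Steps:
$\left(3101 + j{\left(p{\left(9,-4 \right)} \right)}\right) + \left(8293 - 11887\right) = \left(3101 - 140 \sqrt{10}\right) + \left(8293 - 11887\right) = \left(3101 - 140 \sqrt{10}\right) - 3594 = -493 - 140 \sqrt{10}$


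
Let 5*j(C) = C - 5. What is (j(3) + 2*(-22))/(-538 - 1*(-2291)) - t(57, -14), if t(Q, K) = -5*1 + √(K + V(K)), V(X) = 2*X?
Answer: 43603/8765 - I*√42 ≈ 4.9747 - 6.4807*I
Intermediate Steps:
j(C) = -1 + C/5 (j(C) = (C - 5)/5 = (-5 + C)/5 = -1 + C/5)
t(Q, K) = -5 + √3*√K (t(Q, K) = -5*1 + √(K + 2*K) = -5 + √(3*K) = -5 + √3*√K)
(j(3) + 2*(-22))/(-538 - 1*(-2291)) - t(57, -14) = ((-1 + (⅕)*3) + 2*(-22))/(-538 - 1*(-2291)) - (-5 + √3*√(-14)) = ((-1 + ⅗) - 44)/(-538 + 2291) - (-5 + √3*(I*√14)) = (-⅖ - 44)/1753 - (-5 + I*√42) = -222/5*1/1753 + (5 - I*√42) = -222/8765 + (5 - I*√42) = 43603/8765 - I*√42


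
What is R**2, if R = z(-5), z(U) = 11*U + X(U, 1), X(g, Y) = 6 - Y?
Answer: 2500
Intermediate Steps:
z(U) = 5 + 11*U (z(U) = 11*U + (6 - 1*1) = 11*U + (6 - 1) = 11*U + 5 = 5 + 11*U)
R = -50 (R = 5 + 11*(-5) = 5 - 55 = -50)
R**2 = (-50)**2 = 2500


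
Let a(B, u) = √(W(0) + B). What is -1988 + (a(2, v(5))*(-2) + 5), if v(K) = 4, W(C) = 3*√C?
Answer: -1983 - 2*√2 ≈ -1985.8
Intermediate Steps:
a(B, u) = √B (a(B, u) = √(3*√0 + B) = √(3*0 + B) = √(0 + B) = √B)
-1988 + (a(2, v(5))*(-2) + 5) = -1988 + (√2*(-2) + 5) = -1988 + (-2*√2 + 5) = -1988 + (5 - 2*√2) = -1983 - 2*√2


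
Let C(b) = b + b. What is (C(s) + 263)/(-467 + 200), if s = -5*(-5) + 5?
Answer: -323/267 ≈ -1.2097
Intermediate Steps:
s = 30 (s = 25 + 5 = 30)
C(b) = 2*b
(C(s) + 263)/(-467 + 200) = (2*30 + 263)/(-467 + 200) = (60 + 263)/(-267) = 323*(-1/267) = -323/267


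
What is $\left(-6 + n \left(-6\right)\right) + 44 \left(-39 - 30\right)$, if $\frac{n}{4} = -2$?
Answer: $-2994$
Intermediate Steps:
$n = -8$ ($n = 4 \left(-2\right) = -8$)
$\left(-6 + n \left(-6\right)\right) + 44 \left(-39 - 30\right) = \left(-6 - -48\right) + 44 \left(-39 - 30\right) = \left(-6 + 48\right) + 44 \left(-69\right) = 42 - 3036 = -2994$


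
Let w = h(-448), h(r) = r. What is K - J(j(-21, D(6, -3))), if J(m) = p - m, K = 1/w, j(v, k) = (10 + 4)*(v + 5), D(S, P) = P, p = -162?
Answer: -27777/448 ≈ -62.002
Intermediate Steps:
w = -448
j(v, k) = 70 + 14*v (j(v, k) = 14*(5 + v) = 70 + 14*v)
K = -1/448 (K = 1/(-448) = -1/448 ≈ -0.0022321)
J(m) = -162 - m
K - J(j(-21, D(6, -3))) = -1/448 - (-162 - (70 + 14*(-21))) = -1/448 - (-162 - (70 - 294)) = -1/448 - (-162 - 1*(-224)) = -1/448 - (-162 + 224) = -1/448 - 1*62 = -1/448 - 62 = -27777/448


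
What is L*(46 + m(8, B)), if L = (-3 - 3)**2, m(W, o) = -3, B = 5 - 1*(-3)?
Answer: 1548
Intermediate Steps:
B = 8 (B = 5 + 3 = 8)
L = 36 (L = (-6)**2 = 36)
L*(46 + m(8, B)) = 36*(46 - 3) = 36*43 = 1548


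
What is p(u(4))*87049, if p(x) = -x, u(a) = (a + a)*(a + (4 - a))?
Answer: -2785568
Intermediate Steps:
u(a) = 8*a (u(a) = (2*a)*4 = 8*a)
p(u(4))*87049 = -8*4*87049 = -1*32*87049 = -32*87049 = -2785568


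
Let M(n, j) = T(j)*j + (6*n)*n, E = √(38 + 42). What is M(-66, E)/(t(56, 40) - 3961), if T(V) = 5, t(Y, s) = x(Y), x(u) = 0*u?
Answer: -26136/3961 - 20*√5/3961 ≈ -6.6096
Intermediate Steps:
x(u) = 0
t(Y, s) = 0
E = 4*√5 (E = √80 = 4*√5 ≈ 8.9443)
M(n, j) = 5*j + 6*n² (M(n, j) = 5*j + (6*n)*n = 5*j + 6*n²)
M(-66, E)/(t(56, 40) - 3961) = (5*(4*√5) + 6*(-66)²)/(0 - 3961) = (20*√5 + 6*4356)/(-3961) = (20*√5 + 26136)*(-1/3961) = (26136 + 20*√5)*(-1/3961) = -26136/3961 - 20*√5/3961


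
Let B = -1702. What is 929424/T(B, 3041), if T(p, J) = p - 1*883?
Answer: -929424/2585 ≈ -359.54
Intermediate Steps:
T(p, J) = -883 + p (T(p, J) = p - 883 = -883 + p)
929424/T(B, 3041) = 929424/(-883 - 1702) = 929424/(-2585) = 929424*(-1/2585) = -929424/2585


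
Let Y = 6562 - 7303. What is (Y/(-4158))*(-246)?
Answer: -10127/231 ≈ -43.840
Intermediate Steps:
Y = -741
(Y/(-4158))*(-246) = -741/(-4158)*(-246) = -741*(-1/4158)*(-246) = (247/1386)*(-246) = -10127/231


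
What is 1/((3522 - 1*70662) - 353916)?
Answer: -1/421056 ≈ -2.3750e-6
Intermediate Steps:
1/((3522 - 1*70662) - 353916) = 1/((3522 - 70662) - 353916) = 1/(-67140 - 353916) = 1/(-421056) = -1/421056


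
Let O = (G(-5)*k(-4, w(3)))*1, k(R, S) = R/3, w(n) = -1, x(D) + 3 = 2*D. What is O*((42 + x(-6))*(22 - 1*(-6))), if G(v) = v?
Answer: 5040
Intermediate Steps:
x(D) = -3 + 2*D
k(R, S) = R/3 (k(R, S) = R*(⅓) = R/3)
O = 20/3 (O = -5*(-4)/3*1 = -5*(-4/3)*1 = (20/3)*1 = 20/3 ≈ 6.6667)
O*((42 + x(-6))*(22 - 1*(-6))) = 20*((42 + (-3 + 2*(-6)))*(22 - 1*(-6)))/3 = 20*((42 + (-3 - 12))*(22 + 6))/3 = 20*((42 - 15)*28)/3 = 20*(27*28)/3 = (20/3)*756 = 5040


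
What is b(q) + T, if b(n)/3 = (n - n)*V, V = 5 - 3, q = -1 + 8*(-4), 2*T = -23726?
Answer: -11863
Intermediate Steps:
T = -11863 (T = (½)*(-23726) = -11863)
q = -33 (q = -1 - 32 = -33)
V = 2
b(n) = 0 (b(n) = 3*((n - n)*2) = 3*(0*2) = 3*0 = 0)
b(q) + T = 0 - 11863 = -11863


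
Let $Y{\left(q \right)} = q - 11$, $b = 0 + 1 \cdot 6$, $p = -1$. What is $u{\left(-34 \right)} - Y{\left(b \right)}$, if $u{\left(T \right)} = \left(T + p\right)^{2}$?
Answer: $1230$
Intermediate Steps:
$b = 6$ ($b = 0 + 6 = 6$)
$Y{\left(q \right)} = -11 + q$
$u{\left(T \right)} = \left(-1 + T\right)^{2}$ ($u{\left(T \right)} = \left(T - 1\right)^{2} = \left(-1 + T\right)^{2}$)
$u{\left(-34 \right)} - Y{\left(b \right)} = \left(-1 - 34\right)^{2} - \left(-11 + 6\right) = \left(-35\right)^{2} - -5 = 1225 + 5 = 1230$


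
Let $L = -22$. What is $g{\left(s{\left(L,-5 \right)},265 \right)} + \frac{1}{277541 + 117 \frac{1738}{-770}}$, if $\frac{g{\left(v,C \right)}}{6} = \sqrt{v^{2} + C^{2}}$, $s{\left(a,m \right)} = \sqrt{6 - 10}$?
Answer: $\frac{35}{9704692} + 6 \sqrt{70221} \approx 1590.0$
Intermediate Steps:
$s{\left(a,m \right)} = 2 i$ ($s{\left(a,m \right)} = \sqrt{-4} = 2 i$)
$g{\left(v,C \right)} = 6 \sqrt{C^{2} + v^{2}}$ ($g{\left(v,C \right)} = 6 \sqrt{v^{2} + C^{2}} = 6 \sqrt{C^{2} + v^{2}}$)
$g{\left(s{\left(L,-5 \right)},265 \right)} + \frac{1}{277541 + 117 \frac{1738}{-770}} = 6 \sqrt{265^{2} + \left(2 i\right)^{2}} + \frac{1}{277541 + 117 \frac{1738}{-770}} = 6 \sqrt{70225 - 4} + \frac{1}{277541 + 117 \cdot 1738 \left(- \frac{1}{770}\right)} = 6 \sqrt{70221} + \frac{1}{277541 + 117 \left(- \frac{79}{35}\right)} = 6 \sqrt{70221} + \frac{1}{277541 - \frac{9243}{35}} = 6 \sqrt{70221} + \frac{1}{\frac{9704692}{35}} = 6 \sqrt{70221} + \frac{35}{9704692} = \frac{35}{9704692} + 6 \sqrt{70221}$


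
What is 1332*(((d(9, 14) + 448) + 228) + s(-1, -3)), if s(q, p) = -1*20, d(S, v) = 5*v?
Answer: 967032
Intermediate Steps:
s(q, p) = -20
1332*(((d(9, 14) + 448) + 228) + s(-1, -3)) = 1332*(((5*14 + 448) + 228) - 20) = 1332*(((70 + 448) + 228) - 20) = 1332*((518 + 228) - 20) = 1332*(746 - 20) = 1332*726 = 967032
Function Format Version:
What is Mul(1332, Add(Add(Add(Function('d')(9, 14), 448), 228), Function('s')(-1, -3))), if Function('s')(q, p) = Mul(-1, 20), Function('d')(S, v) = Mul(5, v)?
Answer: 967032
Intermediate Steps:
Function('s')(q, p) = -20
Mul(1332, Add(Add(Add(Function('d')(9, 14), 448), 228), Function('s')(-1, -3))) = Mul(1332, Add(Add(Add(Mul(5, 14), 448), 228), -20)) = Mul(1332, Add(Add(Add(70, 448), 228), -20)) = Mul(1332, Add(Add(518, 228), -20)) = Mul(1332, Add(746, -20)) = Mul(1332, 726) = 967032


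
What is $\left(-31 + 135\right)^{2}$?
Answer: $10816$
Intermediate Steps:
$\left(-31 + 135\right)^{2} = 104^{2} = 10816$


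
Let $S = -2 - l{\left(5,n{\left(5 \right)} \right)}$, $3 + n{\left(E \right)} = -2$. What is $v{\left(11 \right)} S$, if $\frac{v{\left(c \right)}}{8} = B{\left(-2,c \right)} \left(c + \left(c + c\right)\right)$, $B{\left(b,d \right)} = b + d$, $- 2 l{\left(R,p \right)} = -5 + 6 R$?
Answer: $24948$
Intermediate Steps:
$n{\left(E \right)} = -5$ ($n{\left(E \right)} = -3 - 2 = -5$)
$l{\left(R,p \right)} = \frac{5}{2} - 3 R$ ($l{\left(R,p \right)} = - \frac{-5 + 6 R}{2} = \frac{5}{2} - 3 R$)
$S = \frac{21}{2}$ ($S = -2 - \left(\frac{5}{2} - 15\right) = -2 - - \frac{25}{2} = -2 + \frac{25}{2} = \frac{21}{2} \approx 10.5$)
$v{\left(c \right)} = 24 c \left(-2 + c\right)$ ($v{\left(c \right)} = 8 \left(-2 + c\right) \left(c + \left(c + c\right)\right) = 8 \left(-2 + c\right) \left(c + 2 c\right) = 8 \left(-2 + c\right) 3 c = 8 \cdot 3 c \left(-2 + c\right) = 24 c \left(-2 + c\right)$)
$v{\left(11 \right)} S = 24 \cdot 11 \left(-2 + 11\right) \frac{21}{2} = 24 \cdot 11 \cdot 9 \cdot \frac{21}{2} = 2376 \cdot \frac{21}{2} = 24948$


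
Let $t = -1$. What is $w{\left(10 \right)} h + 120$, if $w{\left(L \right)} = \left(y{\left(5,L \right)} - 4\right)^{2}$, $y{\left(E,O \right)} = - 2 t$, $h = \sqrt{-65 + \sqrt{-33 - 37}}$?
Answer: $120 + 4 \sqrt{-65 + i \sqrt{70}} \approx 122.07 + 32.315 i$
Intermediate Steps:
$h = \sqrt{-65 + i \sqrt{70}}$ ($h = \sqrt{-65 + \sqrt{-70}} = \sqrt{-65 + i \sqrt{70}} \approx 0.51781 + 8.0789 i$)
$y{\left(E,O \right)} = 2$ ($y{\left(E,O \right)} = \left(-2\right) \left(-1\right) = 2$)
$w{\left(L \right)} = 4$ ($w{\left(L \right)} = \left(2 - 4\right)^{2} = \left(-2\right)^{2} = 4$)
$w{\left(10 \right)} h + 120 = 4 \sqrt{-65 + i \sqrt{70}} + 120 = 120 + 4 \sqrt{-65 + i \sqrt{70}}$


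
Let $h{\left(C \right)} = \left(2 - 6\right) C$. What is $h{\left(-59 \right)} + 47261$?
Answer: $47497$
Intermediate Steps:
$h{\left(C \right)} = - 4 C$
$h{\left(-59 \right)} + 47261 = \left(-4\right) \left(-59\right) + 47261 = 236 + 47261 = 47497$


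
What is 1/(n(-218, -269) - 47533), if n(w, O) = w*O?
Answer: 1/11109 ≈ 9.0017e-5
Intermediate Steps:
n(w, O) = O*w
1/(n(-218, -269) - 47533) = 1/(-269*(-218) - 47533) = 1/(58642 - 47533) = 1/11109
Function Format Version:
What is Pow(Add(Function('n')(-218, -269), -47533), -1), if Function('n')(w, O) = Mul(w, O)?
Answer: Rational(1, 11109) ≈ 9.0017e-5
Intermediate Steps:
Function('n')(w, O) = Mul(O, w)
Pow(Add(Function('n')(-218, -269), -47533), -1) = Pow(Add(Mul(-269, -218), -47533), -1) = Pow(Add(58642, -47533), -1) = Pow(11109, -1) = Rational(1, 11109)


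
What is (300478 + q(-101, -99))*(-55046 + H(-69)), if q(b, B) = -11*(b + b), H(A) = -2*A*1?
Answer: -16620651600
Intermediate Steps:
H(A) = -2*A
q(b, B) = -22*b
(300478 + q(-101, -99))*(-55046 + H(-69)) = (300478 - 22*(-101))*(-55046 - 2*(-69)) = (300478 + 2222)*(-55046 + 138) = 302700*(-54908) = -16620651600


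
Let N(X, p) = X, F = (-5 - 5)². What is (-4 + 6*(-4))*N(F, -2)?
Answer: -2800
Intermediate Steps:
F = 100 (F = (-10)² = 100)
(-4 + 6*(-4))*N(F, -2) = (-4 + 6*(-4))*100 = (-4 - 24)*100 = -28*100 = -2800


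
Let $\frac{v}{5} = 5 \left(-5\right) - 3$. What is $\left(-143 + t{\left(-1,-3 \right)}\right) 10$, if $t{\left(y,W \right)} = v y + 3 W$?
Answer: $-120$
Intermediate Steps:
$v = -140$ ($v = 5 \left(5 \left(-5\right) - 3\right) = 5 \left(-25 - 3\right) = 5 \left(-28\right) = -140$)
$t{\left(y,W \right)} = - 140 y + 3 W$
$\left(-143 + t{\left(-1,-3 \right)}\right) 10 = \left(-143 + \left(\left(-140\right) \left(-1\right) + 3 \left(-3\right)\right)\right) 10 = \left(-143 + \left(140 - 9\right)\right) 10 = \left(-143 + 131\right) 10 = \left(-12\right) 10 = -120$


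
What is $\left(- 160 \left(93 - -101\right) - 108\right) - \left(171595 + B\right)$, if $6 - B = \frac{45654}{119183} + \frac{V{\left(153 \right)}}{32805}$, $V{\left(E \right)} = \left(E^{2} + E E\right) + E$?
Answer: $- \frac{88077844749308}{434422035} \approx -2.0275 \cdot 10^{5}$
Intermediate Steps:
$V{\left(E \right)} = E + 2 E^{2}$ ($V{\left(E \right)} = \left(E^{2} + E^{2}\right) + E = 2 E^{2} + E = E + 2 E^{2}$)
$B = \frac{1818107303}{434422035}$ ($B = 6 - \left(\frac{45654}{119183} + \frac{153 \left(1 + 2 \cdot 153\right)}{32805}\right) = 6 - \left(45654 \cdot \frac{1}{119183} + 153 \left(1 + 306\right) \frac{1}{32805}\right) = 6 - \left(\frac{45654}{119183} + 153 \cdot 307 \cdot \frac{1}{32805}\right) = 6 - \left(\frac{45654}{119183} + 46971 \cdot \frac{1}{32805}\right) = 6 - \left(\frac{45654}{119183} + \frac{5219}{3645}\right) = 6 - \frac{788424907}{434422035} = \frac{1818107303}{434422035} \approx 4.1851$)
$\left(- 160 \left(93 - -101\right) - 108\right) - \left(171595 + B\right) = \left(- 160 \left(93 - -101\right) - 108\right) - \left(171595 + \frac{1818107303}{434422035}\right) = \left(- 160 \left(93 + 101\right) - 108\right) - \frac{74546467203128}{434422035} = \left(\left(-160\right) 194 - 108\right) - \frac{74546467203128}{434422035} = \left(-31040 - 108\right) - \frac{74546467203128}{434422035} = -31148 - \frac{74546467203128}{434422035} = - \frac{88077844749308}{434422035}$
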